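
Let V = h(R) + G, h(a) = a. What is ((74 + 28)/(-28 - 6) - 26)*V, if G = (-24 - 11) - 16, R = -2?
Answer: 1537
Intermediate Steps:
G = -51 (G = -35 - 16 = -51)
V = -53 (V = -2 - 51 = -53)
((74 + 28)/(-28 - 6) - 26)*V = ((74 + 28)/(-28 - 6) - 26)*(-53) = (102/(-34) - 26)*(-53) = (102*(-1/34) - 26)*(-53) = (-3 - 26)*(-53) = -29*(-53) = 1537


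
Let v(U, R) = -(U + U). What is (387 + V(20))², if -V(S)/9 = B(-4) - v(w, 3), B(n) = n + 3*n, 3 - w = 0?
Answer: 227529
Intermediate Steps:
w = 3 (w = 3 - 1*0 = 3 + 0 = 3)
v(U, R) = -2*U
B(n) = 4*n
V(S) = 90 (V(S) = -9*(4*(-4) - (-2)*3) = -9*(-16 - 1*(-6)) = -9*(-16 + 6) = -9*(-10) = 90)
(387 + V(20))² = (387 + 90)² = 477² = 227529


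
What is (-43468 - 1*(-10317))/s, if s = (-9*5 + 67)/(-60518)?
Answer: 1003116109/11 ≈ 9.1192e+7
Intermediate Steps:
s = -11/30259 (s = (-45 + 67)*(-1/60518) = 22*(-1/60518) = -11/30259 ≈ -0.00036353)
(-43468 - 1*(-10317))/s = (-43468 - 1*(-10317))/(-11/30259) = (-43468 + 10317)*(-30259/11) = -33151*(-30259/11) = 1003116109/11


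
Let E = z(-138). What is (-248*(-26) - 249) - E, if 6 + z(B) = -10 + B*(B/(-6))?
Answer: 9389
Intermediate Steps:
z(B) = -16 - B²/6 (z(B) = -6 + (-10 + B*(B/(-6))) = -6 + (-10 + B*(B*(-⅙))) = -6 + (-10 + B*(-B/6)) = -6 + (-10 - B²/6) = -16 - B²/6)
E = -3190 (E = -16 - ⅙*(-138)² = -16 - ⅙*19044 = -16 - 3174 = -3190)
(-248*(-26) - 249) - E = (-248*(-26) - 249) - 1*(-3190) = (6448 - 249) + 3190 = 6199 + 3190 = 9389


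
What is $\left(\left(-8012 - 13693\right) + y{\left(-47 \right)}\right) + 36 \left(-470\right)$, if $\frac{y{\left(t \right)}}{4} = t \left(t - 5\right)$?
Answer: $-28849$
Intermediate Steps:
$y{\left(t \right)} = 4 t \left(-5 + t\right)$ ($y{\left(t \right)} = 4 t \left(t - 5\right) = 4 t \left(-5 + t\right)$)
$\left(\left(-8012 - 13693\right) + y{\left(-47 \right)}\right) + 36 \left(-470\right) = \left(\left(-8012 - 13693\right) + 4 \left(-47\right) \left(-5 - 47\right)\right) + 36 \left(-470\right) = \left(-21705 + 4 \left(-47\right) \left(-52\right)\right) - 16920 = \left(-21705 + 9776\right) - 16920 = -11929 - 16920 = -28849$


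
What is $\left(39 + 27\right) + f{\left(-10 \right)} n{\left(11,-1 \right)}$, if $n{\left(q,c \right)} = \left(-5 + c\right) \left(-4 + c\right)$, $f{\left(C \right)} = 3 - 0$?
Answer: $156$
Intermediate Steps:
$f{\left(C \right)} = 3$ ($f{\left(C \right)} = 3 + 0 = 3$)
$\left(39 + 27\right) + f{\left(-10 \right)} n{\left(11,-1 \right)} = \left(39 + 27\right) + 3 \left(20 + \left(-1\right)^{2} - -9\right) = 66 + 3 \left(20 + 1 + 9\right) = 66 + 3 \cdot 30 = 66 + 90 = 156$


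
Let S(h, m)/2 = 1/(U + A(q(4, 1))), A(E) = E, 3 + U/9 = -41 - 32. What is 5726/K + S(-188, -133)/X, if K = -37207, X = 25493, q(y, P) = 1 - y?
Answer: -100283469080/651631901037 ≈ -0.15390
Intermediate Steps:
U = -684 (U = -27 + 9*(-41 - 32) = -27 + 9*(-73) = -27 - 657 = -684)
S(h, m) = -2/687 (S(h, m) = 2/(-684 + (1 - 1*4)) = 2/(-684 + (1 - 4)) = 2/(-684 - 3) = 2/(-687) = 2*(-1/687) = -2/687)
5726/K + S(-188, -133)/X = 5726/(-37207) - 2/687/25493 = 5726*(-1/37207) - 2/687*1/25493 = -5726/37207 - 2/17513691 = -100283469080/651631901037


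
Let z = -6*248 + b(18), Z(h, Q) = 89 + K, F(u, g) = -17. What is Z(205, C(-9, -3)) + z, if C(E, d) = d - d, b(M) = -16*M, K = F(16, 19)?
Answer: -1704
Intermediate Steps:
K = -17
C(E, d) = 0
Z(h, Q) = 72 (Z(h, Q) = 89 - 17 = 72)
z = -1776 (z = -6*248 - 16*18 = -1488 - 288 = -1776)
Z(205, C(-9, -3)) + z = 72 - 1776 = -1704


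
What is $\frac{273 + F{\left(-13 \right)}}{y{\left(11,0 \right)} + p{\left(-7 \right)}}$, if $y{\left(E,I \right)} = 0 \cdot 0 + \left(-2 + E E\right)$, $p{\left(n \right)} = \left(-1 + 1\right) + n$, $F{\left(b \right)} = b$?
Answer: $\frac{65}{28} \approx 2.3214$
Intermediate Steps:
$p{\left(n \right)} = n$ ($p{\left(n \right)} = 0 + n = n$)
$y{\left(E,I \right)} = -2 + E^{2}$ ($y{\left(E,I \right)} = 0 + \left(-2 + E^{2}\right) = -2 + E^{2}$)
$\frac{273 + F{\left(-13 \right)}}{y{\left(11,0 \right)} + p{\left(-7 \right)}} = \frac{273 - 13}{\left(-2 + 11^{2}\right) - 7} = \frac{260}{\left(-2 + 121\right) - 7} = \frac{260}{119 - 7} = \frac{260}{112} = 260 \cdot \frac{1}{112} = \frac{65}{28}$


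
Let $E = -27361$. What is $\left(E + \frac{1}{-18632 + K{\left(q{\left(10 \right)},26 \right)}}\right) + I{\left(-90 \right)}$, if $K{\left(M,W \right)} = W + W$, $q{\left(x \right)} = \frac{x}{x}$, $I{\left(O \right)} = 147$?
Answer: $- \frac{505636121}{18580} \approx -27214.0$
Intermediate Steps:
$q{\left(x \right)} = 1$
$K{\left(M,W \right)} = 2 W$
$\left(E + \frac{1}{-18632 + K{\left(q{\left(10 \right)},26 \right)}}\right) + I{\left(-90 \right)} = \left(-27361 + \frac{1}{-18632 + 2 \cdot 26}\right) + 147 = \left(-27361 + \frac{1}{-18632 + 52}\right) + 147 = \left(-27361 + \frac{1}{-18580}\right) + 147 = \left(-27361 - \frac{1}{18580}\right) + 147 = - \frac{508367381}{18580} + 147 = - \frac{505636121}{18580}$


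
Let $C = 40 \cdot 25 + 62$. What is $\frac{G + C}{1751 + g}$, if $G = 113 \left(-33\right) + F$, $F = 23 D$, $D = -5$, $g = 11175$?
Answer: $- \frac{1391}{6463} \approx -0.21523$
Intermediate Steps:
$F = -115$ ($F = 23 \left(-5\right) = -115$)
$C = 1062$ ($C = 1000 + 62 = 1062$)
$G = -3844$ ($G = 113 \left(-33\right) - 115 = -3729 - 115 = -3844$)
$\frac{G + C}{1751 + g} = \frac{-3844 + 1062}{1751 + 11175} = - \frac{2782}{12926} = \left(-2782\right) \frac{1}{12926} = - \frac{1391}{6463}$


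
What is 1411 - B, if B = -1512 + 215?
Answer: 2708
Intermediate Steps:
B = -1297
1411 - B = 1411 - 1*(-1297) = 1411 + 1297 = 2708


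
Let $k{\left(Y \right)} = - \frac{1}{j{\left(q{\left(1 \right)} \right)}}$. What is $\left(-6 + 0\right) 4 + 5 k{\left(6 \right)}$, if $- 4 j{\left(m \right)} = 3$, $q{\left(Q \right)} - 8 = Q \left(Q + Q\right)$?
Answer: $- \frac{52}{3} \approx -17.333$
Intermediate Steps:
$q{\left(Q \right)} = 8 + 2 Q^{2}$ ($q{\left(Q \right)} = 8 + Q \left(Q + Q\right) = 8 + Q 2 Q = 8 + 2 Q^{2}$)
$j{\left(m \right)} = - \frac{3}{4}$ ($j{\left(m \right)} = \left(- \frac{1}{4}\right) 3 = - \frac{3}{4}$)
$k{\left(Y \right)} = \frac{4}{3}$ ($k{\left(Y \right)} = - \frac{1}{- \frac{3}{4}} = \left(-1\right) \left(- \frac{4}{3}\right) = \frac{4}{3}$)
$\left(-6 + 0\right) 4 + 5 k{\left(6 \right)} = \left(-6 + 0\right) 4 + 5 \cdot \frac{4}{3} = \left(-6\right) 4 + \frac{20}{3} = -24 + \frac{20}{3} = - \frac{52}{3}$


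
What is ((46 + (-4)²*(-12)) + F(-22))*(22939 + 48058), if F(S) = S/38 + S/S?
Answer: -196377702/19 ≈ -1.0336e+7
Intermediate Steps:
F(S) = 1 + S/38 (F(S) = S*(1/38) + 1 = S/38 + 1 = 1 + S/38)
((46 + (-4)²*(-12)) + F(-22))*(22939 + 48058) = ((46 + (-4)²*(-12)) + (1 + (1/38)*(-22)))*(22939 + 48058) = ((46 + 16*(-12)) + (1 - 11/19))*70997 = ((46 - 192) + 8/19)*70997 = (-146 + 8/19)*70997 = -2766/19*70997 = -196377702/19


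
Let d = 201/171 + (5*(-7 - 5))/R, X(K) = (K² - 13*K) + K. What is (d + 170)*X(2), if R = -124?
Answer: -6066440/1767 ≈ -3433.2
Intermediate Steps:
X(K) = K² - 12*K
d = 2932/1767 (d = 201/171 + (5*(-7 - 5))/(-124) = 201*(1/171) + (5*(-12))*(-1/124) = 67/57 - 60*(-1/124) = 67/57 + 15/31 = 2932/1767 ≈ 1.6593)
(d + 170)*X(2) = (2932/1767 + 170)*(2*(-12 + 2)) = 303322*(2*(-10))/1767 = (303322/1767)*(-20) = -6066440/1767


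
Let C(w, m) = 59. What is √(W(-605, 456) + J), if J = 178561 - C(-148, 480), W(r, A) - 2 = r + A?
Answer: √178355 ≈ 422.32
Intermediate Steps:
W(r, A) = 2 + A + r (W(r, A) = 2 + (r + A) = 2 + (A + r) = 2 + A + r)
J = 178502 (J = 178561 - 1*59 = 178561 - 59 = 178502)
√(W(-605, 456) + J) = √((2 + 456 - 605) + 178502) = √(-147 + 178502) = √178355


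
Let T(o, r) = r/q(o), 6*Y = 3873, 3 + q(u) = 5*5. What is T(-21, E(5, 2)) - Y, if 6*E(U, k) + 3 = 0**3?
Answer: -28403/44 ≈ -645.52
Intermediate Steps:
q(u) = 22 (q(u) = -3 + 5*5 = -3 + 25 = 22)
E(U, k) = -1/2 (E(U, k) = -1/2 + (1/6)*0**3 = -1/2 + (1/6)*0 = -1/2 + 0 = -1/2)
Y = 1291/2 (Y = (1/6)*3873 = 1291/2 ≈ 645.50)
T(o, r) = r/22
T(-21, E(5, 2)) - Y = (1/22)*(-1/2) - 1*1291/2 = -1/44 - 1291/2 = -28403/44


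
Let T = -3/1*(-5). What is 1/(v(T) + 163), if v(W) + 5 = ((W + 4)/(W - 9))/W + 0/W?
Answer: 90/14239 ≈ 0.0063207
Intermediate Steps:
T = 15 (T = -3*1*(-5) = -3*(-5) = 15)
v(W) = -5 + (4 + W)/(W*(-9 + W)) (v(W) = -5 + (((W + 4)/(W - 9))/W + 0/W) = -5 + (((4 + W)/(-9 + W))/W + 0) = -5 + ((4 + W)/(W*(-9 + W)) + 0) = -5 + (4 + W)/(W*(-9 + W)))
1/(v(T) + 163) = 1/((4 - 5*15² + 46*15)/(15*(-9 + 15)) + 163) = 1/((1/15)*(4 - 5*225 + 690)/6 + 163) = 1/((1/15)*(⅙)*(4 - 1125 + 690) + 163) = 1/((1/15)*(⅙)*(-431) + 163) = 1/(-431/90 + 163) = 1/(14239/90) = 90/14239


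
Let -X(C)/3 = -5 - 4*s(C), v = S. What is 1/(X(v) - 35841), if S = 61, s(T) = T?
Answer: -1/35094 ≈ -2.8495e-5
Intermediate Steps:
v = 61
X(C) = 15 + 12*C (X(C) = -3*(-5 - 4*C) = 15 + 12*C)
1/(X(v) - 35841) = 1/((15 + 12*61) - 35841) = 1/((15 + 732) - 35841) = 1/(747 - 35841) = 1/(-35094) = -1/35094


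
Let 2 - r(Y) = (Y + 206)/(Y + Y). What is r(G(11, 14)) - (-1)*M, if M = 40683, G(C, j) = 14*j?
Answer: 7974059/196 ≈ 40684.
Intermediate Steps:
r(Y) = 2 - (206 + Y)/(2*Y) (r(Y) = 2 - (Y + 206)/(Y + Y) = 2 - (206 + Y)/(2*Y))
r(G(11, 14)) - (-1)*M = (3/2 - 103/(14*14)) - (-1)*40683 = (3/2 - 103/196) - 1*(-40683) = (3/2 - 103*1/196) + 40683 = (3/2 - 103/196) + 40683 = 191/196 + 40683 = 7974059/196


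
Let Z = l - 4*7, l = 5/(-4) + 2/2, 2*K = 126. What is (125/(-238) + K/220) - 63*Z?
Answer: 23293801/13090 ≈ 1779.5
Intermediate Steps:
K = 63 (K = (½)*126 = 63)
l = -¼ (l = 5*(-¼) + 2*(½) = -5/4 + 1 = -¼ ≈ -0.25000)
Z = -113/4 (Z = -¼ - 4*7 = -¼ - 28 = -113/4 ≈ -28.250)
(125/(-238) + K/220) - 63*Z = (125/(-238) + 63/220) - 63*(-113/4) = (125*(-1/238) + 63*(1/220)) + 7119/4 = (-125/238 + 63/220) + 7119/4 = -6253/26180 + 7119/4 = 23293801/13090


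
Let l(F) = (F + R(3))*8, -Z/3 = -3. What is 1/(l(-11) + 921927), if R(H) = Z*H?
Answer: 1/922055 ≈ 1.0845e-6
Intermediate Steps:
Z = 9 (Z = -3*(-3) = 9)
R(H) = 9*H
l(F) = 216 + 8*F (l(F) = (F + 9*3)*8 = (F + 27)*8 = (27 + F)*8 = 216 + 8*F)
1/(l(-11) + 921927) = 1/((216 + 8*(-11)) + 921927) = 1/((216 - 88) + 921927) = 1/(128 + 921927) = 1/922055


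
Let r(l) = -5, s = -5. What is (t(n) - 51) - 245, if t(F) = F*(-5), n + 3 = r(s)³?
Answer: 344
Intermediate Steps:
n = -128 (n = -3 + (-5)³ = -3 - 125 = -128)
t(F) = -5*F
(t(n) - 51) - 245 = (-5*(-128) - 51) - 245 = (640 - 51) - 245 = 589 - 245 = 344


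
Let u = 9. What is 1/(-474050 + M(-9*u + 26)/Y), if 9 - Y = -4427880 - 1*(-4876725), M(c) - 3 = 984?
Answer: -149612/70923568929 ≈ -2.1095e-6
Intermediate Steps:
M(c) = 987 (M(c) = 3 + 984 = 987)
Y = -448836 (Y = 9 - (-4427880 - 1*(-4876725)) = 9 - (-4427880 + 4876725) = 9 - 1*448845 = 9 - 448845 = -448836)
1/(-474050 + M(-9*u + 26)/Y) = 1/(-474050 + 987/(-448836)) = 1/(-474050 + 987*(-1/448836)) = 1/(-474050 - 329/149612) = 1/(-70923568929/149612) = -149612/70923568929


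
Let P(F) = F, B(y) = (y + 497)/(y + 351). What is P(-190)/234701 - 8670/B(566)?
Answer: -1865964685360/249487163 ≈ -7479.2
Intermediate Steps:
B(y) = (497 + y)/(351 + y)
P(-190)/234701 - 8670/B(566) = -190/234701 - 8670*(351 + 566)/(497 + 566) = -190*1/234701 - 8670/(1063/917) = -190/234701 - 8670/((1/917)*1063) = -190/234701 - 8670/1063/917 = -190/234701 - 8670*917/1063 = -190/234701 - 7950390/1063 = -1865964685360/249487163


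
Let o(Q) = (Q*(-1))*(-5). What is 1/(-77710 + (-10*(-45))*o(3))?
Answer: -1/70960 ≈ -1.4092e-5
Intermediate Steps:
o(Q) = 5*Q (o(Q) = -Q*(-5) = 5*Q)
1/(-77710 + (-10*(-45))*o(3)) = 1/(-77710 + (-10*(-45))*(5*3)) = 1/(-77710 + 450*15) = 1/(-77710 + 6750) = 1/(-70960) = -1/70960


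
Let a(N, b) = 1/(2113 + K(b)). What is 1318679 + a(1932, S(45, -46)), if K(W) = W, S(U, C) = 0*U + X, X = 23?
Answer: 2816698345/2136 ≈ 1.3187e+6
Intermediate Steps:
S(U, C) = 23 (S(U, C) = 0*U + 23 = 0 + 23 = 23)
a(N, b) = 1/(2113 + b)
1318679 + a(1932, S(45, -46)) = 1318679 + 1/(2113 + 23) = 1318679 + 1/2136 = 2816698345/2136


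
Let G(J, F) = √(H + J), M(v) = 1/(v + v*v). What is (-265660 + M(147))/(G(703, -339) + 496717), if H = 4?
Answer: -2870874727817603/5367809524722792 + 5779698959*√707/5367809524722792 ≈ -0.53480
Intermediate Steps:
M(v) = 1/(v + v²)
G(J, F) = √(4 + J)
(-265660 + M(147))/(G(703, -339) + 496717) = (-265660 + 1/(147*(1 + 147)))/(√(4 + 703) + 496717) = (-265660 + (1/147)/148)/(√707 + 496717) = (-265660 + (1/147)*(1/148))/(496717 + √707) = (-265660 + 1/21756)/(496717 + √707) = -5779698959/(21756*(496717 + √707))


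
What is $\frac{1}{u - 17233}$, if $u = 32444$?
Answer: $\frac{1}{15211} \approx 6.5742 \cdot 10^{-5}$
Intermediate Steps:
$\frac{1}{u - 17233} = \frac{1}{32444 - 17233} = \frac{1}{15211}$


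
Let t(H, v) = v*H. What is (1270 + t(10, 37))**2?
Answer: 2689600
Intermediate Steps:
t(H, v) = H*v
(1270 + t(10, 37))**2 = (1270 + 10*37)**2 = (1270 + 370)**2 = 1640**2 = 2689600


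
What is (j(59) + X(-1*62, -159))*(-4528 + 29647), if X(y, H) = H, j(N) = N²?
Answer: 83445318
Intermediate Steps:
(j(59) + X(-1*62, -159))*(-4528 + 29647) = (59² - 159)*(-4528 + 29647) = (3481 - 159)*25119 = 3322*25119 = 83445318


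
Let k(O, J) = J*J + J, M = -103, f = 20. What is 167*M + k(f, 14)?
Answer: -16991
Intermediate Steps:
k(O, J) = J + J² (k(O, J) = J² + J = J + J²)
167*M + k(f, 14) = 167*(-103) + 14*(1 + 14) = -17201 + 14*15 = -17201 + 210 = -16991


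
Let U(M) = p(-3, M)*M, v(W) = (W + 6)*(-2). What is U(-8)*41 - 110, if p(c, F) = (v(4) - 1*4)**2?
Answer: -189038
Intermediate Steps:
v(W) = -12 - 2*W (v(W) = (6 + W)*(-2) = -12 - 2*W)
p(c, F) = 576 (p(c, F) = ((-12 - 2*4) - 1*4)**2 = ((-12 - 8) - 4)**2 = (-20 - 4)**2 = (-24)**2 = 576)
U(M) = 576*M
U(-8)*41 - 110 = (576*(-8))*41 - 110 = -4608*41 - 110 = -188928 - 110 = -189038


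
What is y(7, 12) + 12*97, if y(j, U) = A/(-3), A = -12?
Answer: 1168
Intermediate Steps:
y(j, U) = 4 (y(j, U) = -12/(-3) = -12*(-1/3) = 4)
y(7, 12) + 12*97 = 4 + 12*97 = 4 + 1164 = 1168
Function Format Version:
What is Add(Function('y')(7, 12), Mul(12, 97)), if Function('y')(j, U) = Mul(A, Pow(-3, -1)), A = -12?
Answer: 1168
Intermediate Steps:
Function('y')(j, U) = 4 (Function('y')(j, U) = Mul(-12, Pow(-3, -1)) = Mul(-12, Rational(-1, 3)) = 4)
Add(Function('y')(7, 12), Mul(12, 97)) = Add(4, Mul(12, 97)) = Add(4, 1164) = 1168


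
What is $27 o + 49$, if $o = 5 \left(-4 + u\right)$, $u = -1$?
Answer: $-626$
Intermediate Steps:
$o = -25$ ($o = 5 \left(-4 - 1\right) = 5 \left(-5\right) = -25$)
$27 o + 49 = 27 \left(-25\right) + 49 = -675 + 49 = -626$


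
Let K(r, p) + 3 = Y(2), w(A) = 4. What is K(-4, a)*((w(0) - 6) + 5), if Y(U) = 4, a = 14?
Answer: 3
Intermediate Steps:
K(r, p) = 1 (K(r, p) = -3 + 4 = 1)
K(-4, a)*((w(0) - 6) + 5) = 1*((4 - 6) + 5) = 1*(-2 + 5) = 1*3 = 3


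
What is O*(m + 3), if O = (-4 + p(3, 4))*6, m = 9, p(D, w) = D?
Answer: -72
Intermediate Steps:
O = -6 (O = (-4 + 3)*6 = -1*6 = -6)
O*(m + 3) = -6*(9 + 3) = -6*12 = -72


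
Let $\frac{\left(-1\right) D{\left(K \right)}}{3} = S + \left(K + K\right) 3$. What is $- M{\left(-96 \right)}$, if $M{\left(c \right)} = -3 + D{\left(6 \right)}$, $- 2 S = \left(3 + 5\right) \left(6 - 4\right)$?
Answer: $87$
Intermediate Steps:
$S = -8$ ($S = - \frac{\left(3 + 5\right) \left(6 - 4\right)}{2} = - \frac{8 \cdot 2}{2} = \left(- \frac{1}{2}\right) 16 = -8$)
$D{\left(K \right)} = 24 - 18 K$ ($D{\left(K \right)} = - 3 \left(-8 + \left(K + K\right) 3\right) = - 3 \left(-8 + 2 K 3\right) = - 3 \left(-8 + 6 K\right) = 24 - 18 K$)
$M{\left(c \right)} = -87$ ($M{\left(c \right)} = -3 + \left(24 - 108\right) = -3 - 84 = -87$)
$- M{\left(-96 \right)} = \left(-1\right) \left(-87\right) = 87$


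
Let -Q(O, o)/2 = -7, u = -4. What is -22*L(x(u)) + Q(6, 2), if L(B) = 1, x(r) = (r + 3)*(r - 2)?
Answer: -8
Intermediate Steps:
Q(O, o) = 14 (Q(O, o) = -2*(-7) = 14)
x(r) = (-2 + r)*(3 + r) (x(r) = (3 + r)*(-2 + r) = (-2 + r)*(3 + r))
-22*L(x(u)) + Q(6, 2) = -22*1 + 14 = -22 + 14 = -8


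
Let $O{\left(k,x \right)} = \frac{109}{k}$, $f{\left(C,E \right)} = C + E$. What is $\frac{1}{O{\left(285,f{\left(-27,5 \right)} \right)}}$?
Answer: $\frac{285}{109} \approx 2.6147$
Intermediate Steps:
$\frac{1}{O{\left(285,f{\left(-27,5 \right)} \right)}} = \frac{1}{109 \cdot \frac{1}{285}} = \frac{1}{\frac{109}{285}} = \frac{285}{109}$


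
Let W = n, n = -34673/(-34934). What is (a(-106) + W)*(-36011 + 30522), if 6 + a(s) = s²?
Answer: -2153573433077/34934 ≈ -6.1647e+7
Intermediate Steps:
n = 34673/34934 (n = -34673*(-1/34934) = 34673/34934 ≈ 0.99253)
a(s) = -6 + s²
W = 34673/34934 ≈ 0.99253
(a(-106) + W)*(-36011 + 30522) = ((-6 + (-106)²) + 34673/34934)*(-36011 + 30522) = ((-6 + 11236) + 34673/34934)*(-5489) = (11230 + 34673/34934)*(-5489) = (392343493/34934)*(-5489) = -2153573433077/34934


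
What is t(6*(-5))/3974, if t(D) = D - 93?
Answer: -123/3974 ≈ -0.030951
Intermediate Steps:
t(D) = -93 + D
t(6*(-5))/3974 = (-93 + 6*(-5))/3974 = (-93 - 30)*(1/3974) = -123*1/3974 = -123/3974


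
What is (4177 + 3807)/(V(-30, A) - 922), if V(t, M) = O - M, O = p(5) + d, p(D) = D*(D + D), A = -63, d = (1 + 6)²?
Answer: -998/95 ≈ -10.505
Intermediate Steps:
d = 49 (d = 7² = 49)
p(D) = 2*D² (p(D) = D*(2*D) = 2*D²)
O = 99 (O = 2*5² + 49 = 2*25 + 49 = 50 + 49 = 99)
V(t, M) = 99 - M
(4177 + 3807)/(V(-30, A) - 922) = (4177 + 3807)/((99 - 1*(-63)) - 922) = 7984/((99 + 63) - 922) = 7984/(162 - 922) = 7984/(-760) = 7984*(-1/760) = -998/95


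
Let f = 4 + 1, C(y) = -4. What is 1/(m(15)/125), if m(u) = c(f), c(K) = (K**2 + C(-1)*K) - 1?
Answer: 125/4 ≈ 31.250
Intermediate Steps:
f = 5
c(K) = -1 + K**2 - 4*K (c(K) = (K**2 - 4*K) - 1 = -1 + K**2 - 4*K)
m(u) = 4 (m(u) = -1 + 5**2 - 4*5 = -1 + 25 - 20 = 4)
1/(m(15)/125) = 1/(4/125) = 125/4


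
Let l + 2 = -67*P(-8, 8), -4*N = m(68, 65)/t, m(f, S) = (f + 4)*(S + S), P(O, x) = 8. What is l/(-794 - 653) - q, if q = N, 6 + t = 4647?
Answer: 150842/172193 ≈ 0.87601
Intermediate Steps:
t = 4641 (t = -6 + 4647 = 4641)
m(f, S) = 2*S*(4 + f) (m(f, S) = (4 + f)*(2*S) = 2*S*(4 + f))
N = -60/119 (N = -2*65*(4 + 68)/(4*4641) = -2*65*72/(4*4641) = -2340/4641 = -¼*240/119 = -60/119 ≈ -0.50420)
l = -538 (l = -2 - 67*8 = -2 - 536 = -538)
q = -60/119 ≈ -0.50420
l/(-794 - 653) - q = -538/(-794 - 653) - 1*(-60/119) = -538/(-1447) + 60/119 = -538*(-1/1447) + 60/119 = 538/1447 + 60/119 = 150842/172193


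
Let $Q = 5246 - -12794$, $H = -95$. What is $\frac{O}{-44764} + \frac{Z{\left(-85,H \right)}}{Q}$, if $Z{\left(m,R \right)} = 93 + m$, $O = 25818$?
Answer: $- \frac{29087413}{50471410} \approx -0.57631$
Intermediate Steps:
$Q = 18040$ ($Q = 5246 + 12794 = 18040$)
$\frac{O}{-44764} + \frac{Z{\left(-85,H \right)}}{Q} = \frac{25818}{-44764} + \frac{93 - 85}{18040} = 25818 \left(- \frac{1}{44764}\right) + 8 \cdot \frac{1}{18040} = - \frac{12909}{22382} + \frac{1}{2255} = - \frac{29087413}{50471410}$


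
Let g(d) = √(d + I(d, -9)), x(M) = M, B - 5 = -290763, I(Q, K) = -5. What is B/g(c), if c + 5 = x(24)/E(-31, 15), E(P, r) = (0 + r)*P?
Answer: 145379*I*√241490/779 ≈ 91709.0*I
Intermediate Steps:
B = -290758 (B = 5 - 290763 = -290758)
E(P, r) = P*r (E(P, r) = r*P = P*r)
c = -783/155 (c = -5 + 24/((-31*15)) = -5 + 24/(-465) = -5 + 24*(-1/465) = -5 - 8/155 = -783/155 ≈ -5.0516)
g(d) = √(-5 + d) (g(d) = √(d - 5) = √(-5 + d))
B/g(c) = -290758/√(-5 - 783/155) = -290758*(-I*√241490/1558) = -(-145379)*I*√241490/779 = 145379*I*√241490/779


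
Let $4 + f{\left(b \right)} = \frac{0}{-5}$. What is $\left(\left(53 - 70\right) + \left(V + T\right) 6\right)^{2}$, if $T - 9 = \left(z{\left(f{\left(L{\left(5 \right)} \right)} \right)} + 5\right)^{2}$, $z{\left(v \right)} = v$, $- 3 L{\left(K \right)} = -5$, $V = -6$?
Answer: $49$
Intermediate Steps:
$L{\left(K \right)} = \frac{5}{3}$ ($L{\left(K \right)} = \left(- \frac{1}{3}\right) \left(-5\right) = \frac{5}{3}$)
$f{\left(b \right)} = -4$ ($f{\left(b \right)} = -4 + \frac{0}{-5} = -4 + 0 \left(- \frac{1}{5}\right) = -4 + 0 = -4$)
$T = 10$ ($T = 9 + \left(-4 + 5\right)^{2} = 9 + 1^{2} = 9 + 1 = 10$)
$\left(\left(53 - 70\right) + \left(V + T\right) 6\right)^{2} = \left(\left(53 - 70\right) + \left(-6 + 10\right) 6\right)^{2} = \left(\left(53 - 70\right) + 4 \cdot 6\right)^{2} = \left(-17 + 24\right)^{2} = 7^{2} = 49$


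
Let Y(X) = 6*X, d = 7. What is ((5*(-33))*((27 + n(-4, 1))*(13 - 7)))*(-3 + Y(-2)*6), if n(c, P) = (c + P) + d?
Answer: 2301750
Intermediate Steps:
n(c, P) = 7 + P + c (n(c, P) = (c + P) + 7 = (P + c) + 7 = 7 + P + c)
((5*(-33))*((27 + n(-4, 1))*(13 - 7)))*(-3 + Y(-2)*6) = ((5*(-33))*((27 + (7 + 1 - 4))*(13 - 7)))*(-3 + (6*(-2))*6) = (-165*(27 + 4)*6)*(-3 - 12*6) = (-5115*6)*(-3 - 72) = -165*186*(-75) = -30690*(-75) = 2301750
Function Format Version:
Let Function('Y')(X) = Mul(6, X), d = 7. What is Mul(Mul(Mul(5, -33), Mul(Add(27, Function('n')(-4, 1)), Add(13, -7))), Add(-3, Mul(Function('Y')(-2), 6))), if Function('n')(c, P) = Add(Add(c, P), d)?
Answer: 2301750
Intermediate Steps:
Function('n')(c, P) = Add(7, P, c) (Function('n')(c, P) = Add(Add(c, P), 7) = Add(Add(P, c), 7) = Add(7, P, c))
Mul(Mul(Mul(5, -33), Mul(Add(27, Function('n')(-4, 1)), Add(13, -7))), Add(-3, Mul(Function('Y')(-2), 6))) = Mul(Mul(Mul(5, -33), Mul(Add(27, Add(7, 1, -4)), Add(13, -7))), Add(-3, Mul(Mul(6, -2), 6))) = Mul(Mul(-165, Mul(Add(27, 4), 6)), Add(-3, Mul(-12, 6))) = Mul(Mul(-165, Mul(31, 6)), Add(-3, -72)) = Mul(Mul(-165, 186), -75) = Mul(-30690, -75) = 2301750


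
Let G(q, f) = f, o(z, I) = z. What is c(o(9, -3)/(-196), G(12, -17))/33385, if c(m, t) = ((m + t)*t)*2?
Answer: 56797/3271730 ≈ 0.017360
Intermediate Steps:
c(m, t) = 2*t*(m + t) (c(m, t) = (t*(m + t))*2 = 2*t*(m + t))
c(o(9, -3)/(-196), G(12, -17))/33385 = (2*(-17)*(9/(-196) - 17))/33385 = (2*(-17)*(9*(-1/196) - 17))*(1/33385) = (2*(-17)*(-9/196 - 17))*(1/33385) = (2*(-17)*(-3341/196))*(1/33385) = (56797/98)*(1/33385) = 56797/3271730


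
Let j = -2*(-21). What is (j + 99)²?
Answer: 19881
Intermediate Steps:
j = 42
(j + 99)² = (42 + 99)² = 141² = 19881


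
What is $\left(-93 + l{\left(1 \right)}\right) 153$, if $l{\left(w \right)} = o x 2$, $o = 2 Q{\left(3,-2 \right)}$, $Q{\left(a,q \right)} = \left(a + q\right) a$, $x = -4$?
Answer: $-21573$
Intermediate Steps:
$Q{\left(a,q \right)} = a \left(a + q\right)$
$o = 6$ ($o = 2 \cdot 3 \left(3 - 2\right) = 2 \cdot 3 \cdot 1 = 2 \cdot 3 = 6$)
$l{\left(w \right)} = -48$ ($l{\left(w \right)} = 6 \left(-4\right) 2 = \left(-24\right) 2 = -48$)
$\left(-93 + l{\left(1 \right)}\right) 153 = \left(-93 - 48\right) 153 = \left(-141\right) 153 = -21573$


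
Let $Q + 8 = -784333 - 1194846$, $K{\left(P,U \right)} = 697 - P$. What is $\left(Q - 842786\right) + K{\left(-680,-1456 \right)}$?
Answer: $-2820596$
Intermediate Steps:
$Q = -1979187$ ($Q = -8 - 1979179 = -1979187$)
$\left(Q - 842786\right) + K{\left(-680,-1456 \right)} = \left(-1979187 - 842786\right) + \left(697 - -680\right) = -2821973 + \left(697 + 680\right) = -2821973 + 1377 = -2820596$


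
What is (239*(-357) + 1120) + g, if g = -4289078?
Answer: -4373281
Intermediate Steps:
(239*(-357) + 1120) + g = (239*(-357) + 1120) - 4289078 = (-85323 + 1120) - 4289078 = -84203 - 4289078 = -4373281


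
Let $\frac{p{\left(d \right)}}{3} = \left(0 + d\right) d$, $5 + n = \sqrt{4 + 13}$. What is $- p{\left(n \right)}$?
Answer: $-126 + 30 \sqrt{17} \approx -2.3068$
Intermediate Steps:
$n = -5 + \sqrt{17}$ ($n = -5 + \sqrt{4 + 13} = -5 + \sqrt{17} \approx -0.87689$)
$p{\left(d \right)} = 3 d^{2}$ ($p{\left(d \right)} = 3 \left(0 + d\right) d = 3 d d = 3 d^{2}$)
$- p{\left(n \right)} = - 3 \left(-5 + \sqrt{17}\right)^{2}$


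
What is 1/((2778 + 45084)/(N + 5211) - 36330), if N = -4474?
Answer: -737/26727348 ≈ -2.7575e-5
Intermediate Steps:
1/((2778 + 45084)/(N + 5211) - 36330) = 1/((2778 + 45084)/(-4474 + 5211) - 36330) = 1/(47862/737 - 36330) = 1/(-26727348/737) = -737/26727348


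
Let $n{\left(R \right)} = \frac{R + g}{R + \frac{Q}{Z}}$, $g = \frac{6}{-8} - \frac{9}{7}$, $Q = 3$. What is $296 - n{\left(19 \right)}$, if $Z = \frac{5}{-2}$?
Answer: $\frac{735257}{2492} \approx 295.05$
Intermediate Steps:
$Z = - \frac{5}{2}$ ($Z = 5 \left(- \frac{1}{2}\right) = - \frac{5}{2} \approx -2.5$)
$g = - \frac{57}{28}$ ($g = 6 \left(- \frac{1}{8}\right) - \frac{9}{7} = - \frac{3}{4} - \frac{9}{7} = - \frac{57}{28} \approx -2.0357$)
$n{\left(R \right)} = \frac{- \frac{57}{28} + R}{- \frac{6}{5} + R}$ ($n{\left(R \right)} = \frac{R - \frac{57}{28}}{R + \frac{3}{- \frac{5}{2}}} = \frac{- \frac{57}{28} + R}{R + 3 \left(- \frac{2}{5}\right)} = \frac{- \frac{57}{28} + R}{R - \frac{6}{5}} = \frac{- \frac{57}{28} + R}{- \frac{6}{5} + R}$)
$296 - n{\left(19 \right)} = 296 - \frac{5 \left(57 - 532\right)}{28 \left(6 - 95\right)} = 296 - \frac{5}{28} \frac{1}{-89} \left(-475\right) = 296 - \frac{5}{28} \left(- \frac{1}{89}\right) \left(-475\right) = 296 - \frac{2375}{2492} = \frac{735257}{2492}$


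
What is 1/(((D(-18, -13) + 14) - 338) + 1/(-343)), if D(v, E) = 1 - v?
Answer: -343/104616 ≈ -0.0032787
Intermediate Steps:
1/(((D(-18, -13) + 14) - 338) + 1/(-343)) = 1/((((1 - 1*(-18)) + 14) - 338) + 1/(-343)) = 1/((((1 + 18) + 14) - 338) - 1/343) = 1/(((19 + 14) - 338) - 1/343) = 1/((33 - 338) - 1/343) = 1/(-305 - 1/343) = 1/(-104616/343) = -343/104616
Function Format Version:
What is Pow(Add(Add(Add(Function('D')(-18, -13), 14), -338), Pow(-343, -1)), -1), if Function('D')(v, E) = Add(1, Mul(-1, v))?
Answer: Rational(-343, 104616) ≈ -0.0032787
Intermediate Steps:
Pow(Add(Add(Add(Function('D')(-18, -13), 14), -338), Pow(-343, -1)), -1) = Pow(Add(Add(Add(Add(1, Mul(-1, -18)), 14), -338), Pow(-343, -1)), -1) = Pow(Add(Add(Add(Add(1, 18), 14), -338), Rational(-1, 343)), -1) = Pow(Add(Add(Add(19, 14), -338), Rational(-1, 343)), -1) = Pow(Add(Add(33, -338), Rational(-1, 343)), -1) = Pow(Add(-305, Rational(-1, 343)), -1) = Pow(Rational(-104616, 343), -1) = Rational(-343, 104616)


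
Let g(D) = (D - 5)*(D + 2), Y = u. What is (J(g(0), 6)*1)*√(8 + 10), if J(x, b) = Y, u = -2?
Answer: -6*√2 ≈ -8.4853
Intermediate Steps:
Y = -2
g(D) = (-5 + D)*(2 + D)
J(x, b) = -2
(J(g(0), 6)*1)*√(8 + 10) = (-2*1)*√(8 + 10) = -6*√2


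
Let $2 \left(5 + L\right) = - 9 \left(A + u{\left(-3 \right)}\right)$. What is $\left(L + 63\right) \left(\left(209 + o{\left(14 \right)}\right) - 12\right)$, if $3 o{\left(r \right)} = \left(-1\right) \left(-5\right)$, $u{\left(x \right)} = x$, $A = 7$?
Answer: $\frac{23840}{3} \approx 7946.7$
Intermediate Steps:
$o{\left(r \right)} = \frac{5}{3}$ ($o{\left(r \right)} = \frac{\left(-1\right) \left(-5\right)}{3} = \frac{1}{3} \cdot 5 = \frac{5}{3}$)
$L = -23$ ($L = -5 + \frac{\left(-9\right) \left(7 - 3\right)}{2} = -5 + \frac{\left(-9\right) 4}{2} = -5 + \frac{1}{2} \left(-36\right) = -5 - 18 = -23$)
$\left(L + 63\right) \left(\left(209 + o{\left(14 \right)}\right) - 12\right) = \left(-23 + 63\right) \left(\left(209 + \frac{5}{3}\right) - 12\right) = 40 \left(\frac{632}{3} - 12\right) = 40 \cdot \frac{596}{3} = \frac{23840}{3}$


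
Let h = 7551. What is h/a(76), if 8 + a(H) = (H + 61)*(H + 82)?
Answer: 7551/21638 ≈ 0.34897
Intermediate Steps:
a(H) = -8 + (61 + H)*(82 + H) (a(H) = -8 + (H + 61)*(H + 82) = -8 + (61 + H)*(82 + H))
h/a(76) = 7551/(4994 + 76² + 143*76) = 7551/(4994 + 5776 + 10868) = 7551/21638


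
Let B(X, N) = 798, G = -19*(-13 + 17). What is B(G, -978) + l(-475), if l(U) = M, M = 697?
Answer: 1495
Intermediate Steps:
l(U) = 697
G = -76 (G = -19*4 = -76)
B(G, -978) + l(-475) = 798 + 697 = 1495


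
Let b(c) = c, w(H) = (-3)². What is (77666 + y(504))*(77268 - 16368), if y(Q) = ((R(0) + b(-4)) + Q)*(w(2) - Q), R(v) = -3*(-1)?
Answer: -10433327100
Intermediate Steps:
w(H) = 9
R(v) = 3
y(Q) = (-1 + Q)*(9 - Q) (y(Q) = ((3 - 4) + Q)*(9 - Q) = (-1 + Q)*(9 - Q))
(77666 + y(504))*(77268 - 16368) = (77666 + (-9 - 1*504² + 10*504))*(77268 - 16368) = (77666 + (-9 - 1*254016 + 5040))*60900 = (77666 + (-9 - 254016 + 5040))*60900 = (77666 - 248985)*60900 = -171319*60900 = -10433327100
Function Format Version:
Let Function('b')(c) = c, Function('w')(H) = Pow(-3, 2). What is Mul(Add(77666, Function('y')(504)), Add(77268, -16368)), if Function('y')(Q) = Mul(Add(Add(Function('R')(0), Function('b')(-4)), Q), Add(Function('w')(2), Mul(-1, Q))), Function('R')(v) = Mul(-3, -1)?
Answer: -10433327100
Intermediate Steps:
Function('w')(H) = 9
Function('R')(v) = 3
Function('y')(Q) = Mul(Add(-1, Q), Add(9, Mul(-1, Q))) (Function('y')(Q) = Mul(Add(Add(3, -4), Q), Add(9, Mul(-1, Q))) = Mul(Add(-1, Q), Add(9, Mul(-1, Q))))
Mul(Add(77666, Function('y')(504)), Add(77268, -16368)) = Mul(Add(77666, Add(-9, Mul(-1, Pow(504, 2)), Mul(10, 504))), Add(77268, -16368)) = Mul(Add(77666, Add(-9, Mul(-1, 254016), 5040)), 60900) = Mul(Add(77666, Add(-9, -254016, 5040)), 60900) = Mul(Add(77666, -248985), 60900) = Mul(-171319, 60900) = -10433327100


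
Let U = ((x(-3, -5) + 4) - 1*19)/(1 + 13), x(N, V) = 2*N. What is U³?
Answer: -27/8 ≈ -3.3750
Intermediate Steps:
U = -3/2 (U = ((2*(-3) + 4) - 1*19)/(1 + 13) = ((-6 + 4) - 19)/14 = (-2 - 19)*(1/14) = -21*1/14 = -3/2 ≈ -1.5000)
U³ = (-3/2)³ = -27/8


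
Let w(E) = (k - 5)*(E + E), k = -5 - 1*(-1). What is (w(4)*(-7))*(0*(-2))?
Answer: 0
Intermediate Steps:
k = -4 (k = -5 + 1 = -4)
w(E) = -18*E (w(E) = (-4 - 5)*(E + E) = -18*E)
(w(4)*(-7))*(0*(-2)) = (-18*4*(-7))*(0*(-2)) = -72*(-7)*0 = 504*0 = 0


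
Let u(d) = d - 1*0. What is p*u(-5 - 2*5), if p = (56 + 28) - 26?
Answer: -870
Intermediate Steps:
u(d) = d (u(d) = d + 0 = d)
p = 58 (p = 84 - 26 = 58)
p*u(-5 - 2*5) = 58*(-5 - 2*5) = 58*(-5 - 10) = 58*(-15) = -870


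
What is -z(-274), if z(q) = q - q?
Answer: 0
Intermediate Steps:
z(q) = 0
-z(-274) = -1*0 = 0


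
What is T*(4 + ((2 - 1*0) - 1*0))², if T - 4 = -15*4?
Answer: -2016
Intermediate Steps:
T = -56 (T = 4 - 15*4 = 4 - 60 = -56)
T*(4 + ((2 - 1*0) - 1*0))² = -56*(4 + ((2 - 1*0) - 1*0))² = -56*(4 + ((2 + 0) + 0))² = -56*(4 + (2 + 0))² = -56*(4 + 2)² = -56*6² = -56*36 = -2016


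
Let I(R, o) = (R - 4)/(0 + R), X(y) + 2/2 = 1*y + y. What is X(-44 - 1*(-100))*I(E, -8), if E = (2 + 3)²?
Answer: 2331/25 ≈ 93.240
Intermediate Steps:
X(y) = -1 + 2*y (X(y) = -1 + (1*y + y) = -1 + (y + y) = -1 + 2*y)
E = 25 (E = 5² = 25)
I(R, o) = (-4 + R)/R
X(-44 - 1*(-100))*I(E, -8) = (-1 + 2*(-44 - 1*(-100)))*((-4 + 25)/25) = (-1 + 2*(-44 + 100))*((1/25)*21) = (-1 + 2*56)*(21/25) = (-1 + 112)*(21/25) = 111*(21/25) = 2331/25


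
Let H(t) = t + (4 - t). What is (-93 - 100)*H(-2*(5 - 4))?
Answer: -772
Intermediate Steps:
H(t) = 4
(-93 - 100)*H(-2*(5 - 4)) = (-93 - 100)*4 = -193*4 = -772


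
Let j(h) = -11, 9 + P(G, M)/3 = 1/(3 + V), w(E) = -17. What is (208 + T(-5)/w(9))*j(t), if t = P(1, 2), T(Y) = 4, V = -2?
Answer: -38852/17 ≈ -2285.4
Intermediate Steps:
P(G, M) = -24 (P(G, M) = -27 + 3/(3 - 2) = -27 + 3/1 = -27 + 3*1 = -27 + 3 = -24)
t = -24
(208 + T(-5)/w(9))*j(t) = (208 + 4/(-17))*(-11) = (208 + 4*(-1/17))*(-11) = (208 - 4/17)*(-11) = (3532/17)*(-11) = -38852/17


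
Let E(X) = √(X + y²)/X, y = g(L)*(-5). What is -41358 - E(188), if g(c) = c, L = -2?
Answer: -41358 - 3*√2/47 ≈ -41358.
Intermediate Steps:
y = 10 (y = -2*(-5) = 10)
E(X) = √(100 + X)/X (E(X) = √(X + 10²)/X = √(X + 100)/X = √(100 + X)/X)
-41358 - E(188) = -41358 - √(100 + 188)/188 = -41358 - √288/188 = -41358 - 12*√2/188 = -41358 - 3*√2/47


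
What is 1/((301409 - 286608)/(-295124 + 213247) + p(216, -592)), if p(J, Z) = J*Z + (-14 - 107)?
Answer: -1997/255602382 ≈ -7.8129e-6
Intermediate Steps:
p(J, Z) = -121 + J*Z (p(J, Z) = J*Z - 121 = -121 + J*Z)
1/((301409 - 286608)/(-295124 + 213247) + p(216, -592)) = 1/((301409 - 286608)/(-295124 + 213247) + (-121 + 216*(-592))) = 1/(14801/(-81877) + (-121 - 127872)) = 1/(14801*(-1/81877) - 127993) = 1/(-361/1997 - 127993) = 1/(-255602382/1997) = -1997/255602382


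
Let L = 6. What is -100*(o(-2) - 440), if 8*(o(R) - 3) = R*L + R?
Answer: 43875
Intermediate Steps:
o(R) = 3 + 7*R/8 (o(R) = 3 + (R*6 + R)/8 = 3 + (6*R + R)/8 = 3 + (7*R)/8 = 3 + 7*R/8)
-100*(o(-2) - 440) = -100*((3 + (7/8)*(-2)) - 440) = -100*((3 - 7/4) - 440) = -100*(5/4 - 440) = -100*(-1755/4) = 43875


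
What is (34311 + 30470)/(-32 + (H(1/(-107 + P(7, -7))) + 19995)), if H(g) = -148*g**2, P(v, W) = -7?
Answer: 210473469/64859750 ≈ 3.2451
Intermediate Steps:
(34311 + 30470)/(-32 + (H(1/(-107 + P(7, -7))) + 19995)) = (34311 + 30470)/(-32 + (-148/(-107 - 7)**2 + 19995)) = 64781/(-32 + (-148*(1/(-114))**2 + 19995)) = 64781/(-32 + (-148*(-1/114)**2 + 19995)) = 64781/(-32 + (-148*1/12996 + 19995)) = 64781/(-32 + (-37/3249 + 19995)) = 64781/(-32 + 64963718/3249) = 64781/(64859750/3249) = 64781*(3249/64859750) = 210473469/64859750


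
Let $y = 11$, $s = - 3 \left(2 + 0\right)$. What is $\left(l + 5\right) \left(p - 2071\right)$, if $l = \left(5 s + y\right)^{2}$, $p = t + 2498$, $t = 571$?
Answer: $365268$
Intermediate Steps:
$s = -6$ ($s = \left(-3\right) 2 = -6$)
$p = 3069$ ($p = 571 + 2498 = 3069$)
$l = 361$ ($l = \left(5 \left(-6\right) + 11\right)^{2} = \left(-30 + 11\right)^{2} = \left(-19\right)^{2} = 361$)
$\left(l + 5\right) \left(p - 2071\right) = \left(361 + 5\right) \left(3069 - 2071\right) = 366 \cdot 998 = 365268$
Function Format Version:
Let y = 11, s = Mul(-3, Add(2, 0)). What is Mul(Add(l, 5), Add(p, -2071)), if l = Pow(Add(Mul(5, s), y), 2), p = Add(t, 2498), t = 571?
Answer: 365268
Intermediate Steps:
s = -6 (s = Mul(-3, 2) = -6)
p = 3069 (p = Add(571, 2498) = 3069)
l = 361 (l = Pow(Add(Mul(5, -6), 11), 2) = Pow(Add(-30, 11), 2) = Pow(-19, 2) = 361)
Mul(Add(l, 5), Add(p, -2071)) = Mul(Add(361, 5), Add(3069, -2071)) = Mul(366, 998) = 365268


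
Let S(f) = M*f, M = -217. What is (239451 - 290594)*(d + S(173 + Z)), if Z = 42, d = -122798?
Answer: 8666334779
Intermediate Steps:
S(f) = -217*f
(239451 - 290594)*(d + S(173 + Z)) = (239451 - 290594)*(-122798 - 217*(173 + 42)) = -51143*(-122798 - 217*215) = -51143*(-122798 - 46655) = -51143*(-169453) = 8666334779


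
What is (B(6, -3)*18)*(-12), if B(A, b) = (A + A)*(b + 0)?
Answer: 7776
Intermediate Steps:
B(A, b) = 2*A*b (B(A, b) = (2*A)*b = 2*A*b)
(B(6, -3)*18)*(-12) = ((2*6*(-3))*18)*(-12) = -36*18*(-12) = -648*(-12) = 7776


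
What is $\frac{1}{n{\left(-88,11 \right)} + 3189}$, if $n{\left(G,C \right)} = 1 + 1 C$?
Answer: $\frac{1}{3201} \approx 0.0003124$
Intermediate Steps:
$n{\left(G,C \right)} = 1 + C$
$\frac{1}{n{\left(-88,11 \right)} + 3189} = \frac{1}{\left(1 + 11\right) + 3189} = \frac{1}{12 + 3189} = \frac{1}{3201}$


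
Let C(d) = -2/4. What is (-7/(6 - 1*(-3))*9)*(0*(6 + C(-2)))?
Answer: 0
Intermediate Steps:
C(d) = -½ (C(d) = -2*¼ = -½)
(-7/(6 - 1*(-3))*9)*(0*(6 + C(-2))) = (-7/(6 - 1*(-3))*9)*(0*(6 - ½)) = (-7/(6 + 3)*9)*(0*(11/2)) = (-7/9*9)*0 = (-7*⅑*9)*0 = -7/9*9*0 = -7*0 = 0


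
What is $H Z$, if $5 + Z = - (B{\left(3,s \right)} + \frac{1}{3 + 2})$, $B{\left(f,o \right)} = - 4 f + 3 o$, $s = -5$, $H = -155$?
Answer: $-3379$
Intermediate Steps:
$Z = \frac{109}{5}$ ($Z = -5 - \left(\left(\left(-4\right) 3 + 3 \left(-5\right)\right) + \frac{1}{3 + 2}\right) = -5 - \left(\left(-12 - 15\right) + \frac{1}{5}\right) = -5 - \left(-27 + \frac{1}{5}\right) = -5 - - \frac{134}{5} = -5 + \frac{134}{5} = \frac{109}{5} \approx 21.8$)
$H Z = \left(-155\right) \frac{109}{5} = -3379$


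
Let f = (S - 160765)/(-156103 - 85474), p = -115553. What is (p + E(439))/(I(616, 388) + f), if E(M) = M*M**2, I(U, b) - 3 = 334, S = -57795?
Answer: 20410590939382/81630009 ≈ 2.5004e+5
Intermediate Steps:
I(U, b) = 337 (I(U, b) = 3 + 334 = 337)
f = 218560/241577 (f = (-57795 - 160765)/(-156103 - 85474) = -218560/(-241577) = -218560*(-1/241577) = 218560/241577 ≈ 0.90472)
E(M) = M**3
(p + E(439))/(I(616, 388) + f) = (-115553 + 439**3)/(337 + 218560/241577) = (-115553 + 84604519)/(81630009/241577) = 84488966*(241577/81630009) = 20410590939382/81630009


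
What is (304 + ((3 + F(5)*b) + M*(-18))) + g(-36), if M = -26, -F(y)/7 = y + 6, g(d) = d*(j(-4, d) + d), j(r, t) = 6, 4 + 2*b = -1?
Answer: 4095/2 ≈ 2047.5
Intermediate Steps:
b = -5/2 (b = -2 + (½)*(-1) = -2 - ½ = -5/2 ≈ -2.5000)
g(d) = d*(6 + d)
F(y) = -42 - 7*y (F(y) = -7*(y + 6) = -7*(6 + y) = -42 - 7*y)
(304 + ((3 + F(5)*b) + M*(-18))) + g(-36) = (304 + ((3 + (-42 - 7*5)*(-5/2)) - 26*(-18))) - 36*(6 - 36) = (304 + ((3 + (-42 - 35)*(-5/2)) + 468)) - 36*(-30) = (304 + ((3 - 77*(-5/2)) + 468)) + 1080 = (304 + ((3 + 385/2) + 468)) + 1080 = (304 + (391/2 + 468)) + 1080 = (304 + 1327/2) + 1080 = 1935/2 + 1080 = 4095/2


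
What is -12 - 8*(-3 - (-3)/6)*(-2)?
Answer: -52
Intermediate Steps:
-12 - 8*(-3 - (-3)/6)*(-2) = -12 - 8*(-3 - 3*(-⅙))*(-2) = -12 - 8*(-3 + ½)*(-2) = -12 - (-20)*(-2) = -12 - 8*5 = -12 - 40 = -52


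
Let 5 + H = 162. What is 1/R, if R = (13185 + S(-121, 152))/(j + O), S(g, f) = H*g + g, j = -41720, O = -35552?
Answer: 77272/5933 ≈ 13.024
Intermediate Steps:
H = 157 (H = -5 + 162 = 157)
S(g, f) = 158*g (S(g, f) = 157*g + g = 158*g)
R = 5933/77272 (R = (13185 + 158*(-121))/(-41720 - 35552) = (13185 - 19118)/(-77272) = -5933*(-1/77272) = 5933/77272 ≈ 0.076781)
1/R = 1/(5933/77272) = 77272/5933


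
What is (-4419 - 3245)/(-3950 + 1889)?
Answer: 7664/2061 ≈ 3.7186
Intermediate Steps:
(-4419 - 3245)/(-3950 + 1889) = -7664/(-2061) = -7664*(-1/2061) = 7664/2061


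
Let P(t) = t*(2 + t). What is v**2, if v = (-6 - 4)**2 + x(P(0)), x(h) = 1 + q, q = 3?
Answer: 10816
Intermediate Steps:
x(h) = 4 (x(h) = 1 + 3 = 4)
v = 104 (v = (-6 - 4)**2 + 4 = (-10)**2 + 4 = 100 + 4 = 104)
v**2 = 104**2 = 10816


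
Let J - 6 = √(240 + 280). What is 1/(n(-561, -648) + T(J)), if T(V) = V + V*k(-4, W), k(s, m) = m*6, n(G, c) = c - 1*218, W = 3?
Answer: -94/47223 - 19*√130/188892 ≈ -0.0031374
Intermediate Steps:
n(G, c) = -218 + c (n(G, c) = c - 218 = -218 + c)
k(s, m) = 6*m
J = 6 + 2*√130 (J = 6 + √(240 + 280) = 6 + √520 = 6 + 2*√130 ≈ 28.803)
T(V) = 19*V (T(V) = V + V*(6*3) = V + V*18 = V + 18*V = 19*V)
1/(n(-561, -648) + T(J)) = 1/((-218 - 648) + 19*(6 + 2*√130)) = 1/(-866 + (114 + 38*√130)) = 1/(-752 + 38*√130)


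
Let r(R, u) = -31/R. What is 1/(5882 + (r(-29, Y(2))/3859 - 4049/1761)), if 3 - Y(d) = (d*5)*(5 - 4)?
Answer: 197075271/1158743670974 ≈ 0.00017008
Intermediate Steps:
Y(d) = 3 - 5*d (Y(d) = 3 - d*5*(5 - 4) = 3 - 5*d)
1/(5882 + (r(-29, Y(2))/3859 - 4049/1761)) = 1/(5882 + (-31/(-29)/3859 - 4049/1761)) = 1/(5882 + (-31*(-1/29)*(1/3859) - 4049*1/1761)) = 1/(5882 + ((31/29)*(1/3859) - 4049/1761)) = 1/(5882 + (31/111911 - 4049/1761)) = 1/(5882 - 453073048/197075271) = 1/(1158743670974/197075271) = 197075271/1158743670974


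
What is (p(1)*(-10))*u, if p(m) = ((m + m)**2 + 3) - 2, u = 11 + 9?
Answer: -1000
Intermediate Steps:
u = 20
p(m) = 1 + 4*m**2 (p(m) = ((2*m)**2 + 3) - 2 = (4*m**2 + 3) - 2 = (3 + 4*m**2) - 2 = 1 + 4*m**2)
(p(1)*(-10))*u = ((1 + 4*1**2)*(-10))*20 = ((1 + 4*1)*(-10))*20 = ((1 + 4)*(-10))*20 = (5*(-10))*20 = -50*20 = -1000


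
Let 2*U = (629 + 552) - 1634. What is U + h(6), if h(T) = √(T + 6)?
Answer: -453/2 + 2*√3 ≈ -223.04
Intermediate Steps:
h(T) = √(6 + T)
U = -453/2 (U = ((629 + 552) - 1634)/2 = (1181 - 1634)/2 = (½)*(-453) = -453/2 ≈ -226.50)
U + h(6) = -453/2 + √(6 + 6) = -453/2 + √12 = -453/2 + 2*√3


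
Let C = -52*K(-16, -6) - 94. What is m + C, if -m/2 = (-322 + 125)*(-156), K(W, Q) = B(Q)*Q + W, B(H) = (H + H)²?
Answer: -15798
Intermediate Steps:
B(H) = 4*H² (B(H) = (2*H)² = 4*H²)
K(W, Q) = W + 4*Q³ (K(W, Q) = (4*Q²)*Q + W = 4*Q³ + W = W + 4*Q³)
C = 45666 (C = -52*(-16 + 4*(-6)³) - 94 = -52*(-16 + 4*(-216)) - 94 = -52*(-16 - 864) - 94 = -52*(-880) - 94 = 45760 - 94 = 45666)
m = -61464 (m = -2*(-322 + 125)*(-156) = -(-394)*(-156) = -2*30732 = -61464)
m + C = -61464 + 45666 = -15798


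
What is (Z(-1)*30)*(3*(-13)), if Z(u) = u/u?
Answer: -1170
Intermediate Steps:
Z(u) = 1
(Z(-1)*30)*(3*(-13)) = (1*30)*(3*(-13)) = 30*(-39) = -1170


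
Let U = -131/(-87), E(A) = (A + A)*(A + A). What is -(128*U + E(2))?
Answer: -18160/87 ≈ -208.74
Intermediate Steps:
E(A) = 4*A² (E(A) = (2*A)*(2*A) = 4*A²)
U = 131/87 (U = -131*(-1/87) = 131/87 ≈ 1.5057)
-(128*U + E(2)) = -(128*(131/87) + 4*2²) = -(16768/87 + 4*4) = -(16768/87 + 16) = -1*18160/87 = -18160/87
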